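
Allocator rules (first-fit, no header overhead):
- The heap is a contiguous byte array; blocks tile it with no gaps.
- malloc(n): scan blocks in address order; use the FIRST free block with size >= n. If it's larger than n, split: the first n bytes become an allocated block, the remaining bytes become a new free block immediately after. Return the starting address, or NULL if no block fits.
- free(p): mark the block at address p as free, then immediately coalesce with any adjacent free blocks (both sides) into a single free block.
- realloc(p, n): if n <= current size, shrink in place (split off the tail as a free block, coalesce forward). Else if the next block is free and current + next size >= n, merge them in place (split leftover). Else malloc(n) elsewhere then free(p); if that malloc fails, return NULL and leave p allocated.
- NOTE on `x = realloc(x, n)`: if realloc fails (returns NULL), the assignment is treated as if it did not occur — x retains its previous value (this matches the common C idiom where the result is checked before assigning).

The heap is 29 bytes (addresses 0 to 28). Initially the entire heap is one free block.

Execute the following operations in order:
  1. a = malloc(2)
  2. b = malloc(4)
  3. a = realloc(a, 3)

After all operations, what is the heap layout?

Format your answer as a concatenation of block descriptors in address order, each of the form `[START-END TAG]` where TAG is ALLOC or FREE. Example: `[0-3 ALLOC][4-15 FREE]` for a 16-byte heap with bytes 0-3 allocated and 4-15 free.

Op 1: a = malloc(2) -> a = 0; heap: [0-1 ALLOC][2-28 FREE]
Op 2: b = malloc(4) -> b = 2; heap: [0-1 ALLOC][2-5 ALLOC][6-28 FREE]
Op 3: a = realloc(a, 3) -> a = 6; heap: [0-1 FREE][2-5 ALLOC][6-8 ALLOC][9-28 FREE]

Answer: [0-1 FREE][2-5 ALLOC][6-8 ALLOC][9-28 FREE]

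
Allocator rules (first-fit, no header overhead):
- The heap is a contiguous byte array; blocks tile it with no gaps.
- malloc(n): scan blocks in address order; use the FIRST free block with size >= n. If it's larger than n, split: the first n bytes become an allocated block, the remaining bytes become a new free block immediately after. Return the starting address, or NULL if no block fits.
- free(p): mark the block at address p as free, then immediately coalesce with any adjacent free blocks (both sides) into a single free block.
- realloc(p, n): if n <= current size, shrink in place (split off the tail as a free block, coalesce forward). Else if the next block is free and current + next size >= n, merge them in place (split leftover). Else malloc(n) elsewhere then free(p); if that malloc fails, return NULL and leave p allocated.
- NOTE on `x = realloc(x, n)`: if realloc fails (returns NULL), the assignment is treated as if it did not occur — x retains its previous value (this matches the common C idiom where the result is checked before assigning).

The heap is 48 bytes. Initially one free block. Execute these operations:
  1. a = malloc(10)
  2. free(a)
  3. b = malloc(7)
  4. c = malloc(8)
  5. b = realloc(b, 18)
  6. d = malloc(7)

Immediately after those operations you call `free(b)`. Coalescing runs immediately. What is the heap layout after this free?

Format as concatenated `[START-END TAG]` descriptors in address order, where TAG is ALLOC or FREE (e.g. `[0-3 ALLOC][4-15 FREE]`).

Op 1: a = malloc(10) -> a = 0; heap: [0-9 ALLOC][10-47 FREE]
Op 2: free(a) -> (freed a); heap: [0-47 FREE]
Op 3: b = malloc(7) -> b = 0; heap: [0-6 ALLOC][7-47 FREE]
Op 4: c = malloc(8) -> c = 7; heap: [0-6 ALLOC][7-14 ALLOC][15-47 FREE]
Op 5: b = realloc(b, 18) -> b = 15; heap: [0-6 FREE][7-14 ALLOC][15-32 ALLOC][33-47 FREE]
Op 6: d = malloc(7) -> d = 0; heap: [0-6 ALLOC][7-14 ALLOC][15-32 ALLOC][33-47 FREE]
free(b): b = 15 -> block [15-32 ALLOC]; mark free, coalesce with adjacent free neighbors -> [0-6 ALLOC][7-14 ALLOC][15-47 FREE]

Answer: [0-6 ALLOC][7-14 ALLOC][15-47 FREE]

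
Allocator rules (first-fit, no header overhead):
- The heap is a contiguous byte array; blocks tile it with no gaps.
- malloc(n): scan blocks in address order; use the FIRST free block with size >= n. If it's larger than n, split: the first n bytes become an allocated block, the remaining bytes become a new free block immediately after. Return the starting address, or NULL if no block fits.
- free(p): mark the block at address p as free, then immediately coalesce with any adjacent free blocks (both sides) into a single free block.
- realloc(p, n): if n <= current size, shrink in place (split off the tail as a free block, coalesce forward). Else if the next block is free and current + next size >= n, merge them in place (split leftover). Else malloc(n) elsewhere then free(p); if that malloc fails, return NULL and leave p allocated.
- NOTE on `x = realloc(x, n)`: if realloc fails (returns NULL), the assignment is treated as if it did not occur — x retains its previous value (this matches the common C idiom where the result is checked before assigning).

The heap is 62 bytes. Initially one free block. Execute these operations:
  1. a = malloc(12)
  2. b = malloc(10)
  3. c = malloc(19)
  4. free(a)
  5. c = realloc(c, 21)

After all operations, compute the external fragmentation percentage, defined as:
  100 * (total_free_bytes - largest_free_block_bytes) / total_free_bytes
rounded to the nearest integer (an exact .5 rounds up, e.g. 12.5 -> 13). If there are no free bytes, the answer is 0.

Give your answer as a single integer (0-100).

Op 1: a = malloc(12) -> a = 0; heap: [0-11 ALLOC][12-61 FREE]
Op 2: b = malloc(10) -> b = 12; heap: [0-11 ALLOC][12-21 ALLOC][22-61 FREE]
Op 3: c = malloc(19) -> c = 22; heap: [0-11 ALLOC][12-21 ALLOC][22-40 ALLOC][41-61 FREE]
Op 4: free(a) -> (freed a); heap: [0-11 FREE][12-21 ALLOC][22-40 ALLOC][41-61 FREE]
Op 5: c = realloc(c, 21) -> c = 22; heap: [0-11 FREE][12-21 ALLOC][22-42 ALLOC][43-61 FREE]
Free blocks: [12 19] total_free=31 largest=19 -> 100*(31-19)/31 = 1200/31 ≈ 38.710 -> rounds to 39

Answer: 39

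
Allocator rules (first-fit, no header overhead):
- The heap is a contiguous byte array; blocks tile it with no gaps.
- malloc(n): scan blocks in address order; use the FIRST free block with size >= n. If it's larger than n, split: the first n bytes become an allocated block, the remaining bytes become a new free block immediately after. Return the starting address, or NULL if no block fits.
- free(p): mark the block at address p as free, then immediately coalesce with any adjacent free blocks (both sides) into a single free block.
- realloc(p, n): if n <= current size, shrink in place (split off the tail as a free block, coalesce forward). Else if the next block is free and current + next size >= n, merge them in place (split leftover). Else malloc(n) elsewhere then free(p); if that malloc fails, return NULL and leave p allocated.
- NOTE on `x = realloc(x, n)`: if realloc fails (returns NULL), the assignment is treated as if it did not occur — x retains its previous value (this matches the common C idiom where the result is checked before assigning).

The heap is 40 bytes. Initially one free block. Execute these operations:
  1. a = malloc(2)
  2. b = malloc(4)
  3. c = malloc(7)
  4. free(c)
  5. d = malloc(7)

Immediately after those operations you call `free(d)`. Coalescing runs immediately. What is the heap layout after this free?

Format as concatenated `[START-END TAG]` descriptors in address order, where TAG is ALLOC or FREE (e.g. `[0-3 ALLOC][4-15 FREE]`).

Op 1: a = malloc(2) -> a = 0; heap: [0-1 ALLOC][2-39 FREE]
Op 2: b = malloc(4) -> b = 2; heap: [0-1 ALLOC][2-5 ALLOC][6-39 FREE]
Op 3: c = malloc(7) -> c = 6; heap: [0-1 ALLOC][2-5 ALLOC][6-12 ALLOC][13-39 FREE]
Op 4: free(c) -> (freed c); heap: [0-1 ALLOC][2-5 ALLOC][6-39 FREE]
Op 5: d = malloc(7) -> d = 6; heap: [0-1 ALLOC][2-5 ALLOC][6-12 ALLOC][13-39 FREE]
free(d): d = 6 -> block [6-12 ALLOC]; mark free, coalesce with adjacent free neighbors -> [0-1 ALLOC][2-5 ALLOC][6-39 FREE]

Answer: [0-1 ALLOC][2-5 ALLOC][6-39 FREE]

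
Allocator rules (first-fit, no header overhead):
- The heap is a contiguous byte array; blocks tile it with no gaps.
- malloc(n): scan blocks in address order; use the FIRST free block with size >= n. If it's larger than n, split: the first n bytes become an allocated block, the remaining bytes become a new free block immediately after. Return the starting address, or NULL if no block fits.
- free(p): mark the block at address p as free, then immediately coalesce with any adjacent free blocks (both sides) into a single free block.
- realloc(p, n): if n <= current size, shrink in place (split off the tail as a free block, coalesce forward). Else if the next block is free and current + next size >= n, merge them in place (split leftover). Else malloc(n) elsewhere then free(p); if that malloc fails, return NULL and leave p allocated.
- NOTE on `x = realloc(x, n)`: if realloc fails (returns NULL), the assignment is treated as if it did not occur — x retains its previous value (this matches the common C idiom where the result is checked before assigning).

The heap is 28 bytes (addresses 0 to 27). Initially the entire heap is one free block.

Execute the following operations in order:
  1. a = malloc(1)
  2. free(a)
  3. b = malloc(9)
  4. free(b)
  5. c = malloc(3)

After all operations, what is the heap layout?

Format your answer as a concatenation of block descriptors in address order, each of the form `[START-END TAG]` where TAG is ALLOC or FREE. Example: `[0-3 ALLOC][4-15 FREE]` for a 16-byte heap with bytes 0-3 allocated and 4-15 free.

Answer: [0-2 ALLOC][3-27 FREE]

Derivation:
Op 1: a = malloc(1) -> a = 0; heap: [0-0 ALLOC][1-27 FREE]
Op 2: free(a) -> (freed a); heap: [0-27 FREE]
Op 3: b = malloc(9) -> b = 0; heap: [0-8 ALLOC][9-27 FREE]
Op 4: free(b) -> (freed b); heap: [0-27 FREE]
Op 5: c = malloc(3) -> c = 0; heap: [0-2 ALLOC][3-27 FREE]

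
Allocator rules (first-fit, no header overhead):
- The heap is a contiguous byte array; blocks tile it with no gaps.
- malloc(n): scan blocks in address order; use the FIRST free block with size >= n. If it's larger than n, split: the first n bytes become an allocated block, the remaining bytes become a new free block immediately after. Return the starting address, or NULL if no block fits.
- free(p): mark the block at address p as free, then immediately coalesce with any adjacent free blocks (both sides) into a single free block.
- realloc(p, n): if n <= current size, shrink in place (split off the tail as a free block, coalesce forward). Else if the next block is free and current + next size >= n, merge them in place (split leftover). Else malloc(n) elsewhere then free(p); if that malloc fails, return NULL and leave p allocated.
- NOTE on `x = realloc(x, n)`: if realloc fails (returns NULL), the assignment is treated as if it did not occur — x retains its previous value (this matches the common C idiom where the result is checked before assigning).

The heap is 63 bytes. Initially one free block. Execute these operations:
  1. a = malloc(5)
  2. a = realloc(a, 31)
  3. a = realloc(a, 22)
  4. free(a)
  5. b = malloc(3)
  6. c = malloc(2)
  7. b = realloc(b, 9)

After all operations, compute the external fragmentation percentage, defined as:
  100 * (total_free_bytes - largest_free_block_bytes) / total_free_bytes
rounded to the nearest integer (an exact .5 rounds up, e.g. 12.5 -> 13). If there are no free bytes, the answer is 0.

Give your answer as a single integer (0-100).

Answer: 6

Derivation:
Op 1: a = malloc(5) -> a = 0; heap: [0-4 ALLOC][5-62 FREE]
Op 2: a = realloc(a, 31) -> a = 0; heap: [0-30 ALLOC][31-62 FREE]
Op 3: a = realloc(a, 22) -> a = 0; heap: [0-21 ALLOC][22-62 FREE]
Op 4: free(a) -> (freed a); heap: [0-62 FREE]
Op 5: b = malloc(3) -> b = 0; heap: [0-2 ALLOC][3-62 FREE]
Op 6: c = malloc(2) -> c = 3; heap: [0-2 ALLOC][3-4 ALLOC][5-62 FREE]
Op 7: b = realloc(b, 9) -> b = 5; heap: [0-2 FREE][3-4 ALLOC][5-13 ALLOC][14-62 FREE]
Free blocks: [3 49] total_free=52 largest=49 -> 100*(52-49)/52 = 300/52 ≈ 5.769 -> rounds to 6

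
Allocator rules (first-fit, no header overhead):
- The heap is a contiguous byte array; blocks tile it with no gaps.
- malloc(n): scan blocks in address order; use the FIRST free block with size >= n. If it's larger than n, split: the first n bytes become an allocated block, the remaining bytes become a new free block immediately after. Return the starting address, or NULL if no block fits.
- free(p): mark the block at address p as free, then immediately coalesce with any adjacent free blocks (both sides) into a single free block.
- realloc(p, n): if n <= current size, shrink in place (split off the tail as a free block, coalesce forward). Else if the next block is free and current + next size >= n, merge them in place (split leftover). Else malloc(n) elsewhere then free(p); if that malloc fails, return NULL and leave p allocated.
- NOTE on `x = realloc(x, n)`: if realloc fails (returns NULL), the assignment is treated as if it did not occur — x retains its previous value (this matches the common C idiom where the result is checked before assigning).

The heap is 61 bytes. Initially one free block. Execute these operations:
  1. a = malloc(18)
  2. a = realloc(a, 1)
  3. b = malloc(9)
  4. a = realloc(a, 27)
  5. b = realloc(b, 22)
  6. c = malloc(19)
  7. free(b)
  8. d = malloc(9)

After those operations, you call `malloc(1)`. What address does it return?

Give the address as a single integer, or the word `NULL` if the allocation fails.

Answer: 9

Derivation:
Op 1: a = malloc(18) -> a = 0; heap: [0-17 ALLOC][18-60 FREE]
Op 2: a = realloc(a, 1) -> a = 0; heap: [0-0 ALLOC][1-60 FREE]
Op 3: b = malloc(9) -> b = 1; heap: [0-0 ALLOC][1-9 ALLOC][10-60 FREE]
Op 4: a = realloc(a, 27) -> a = 10; heap: [0-0 FREE][1-9 ALLOC][10-36 ALLOC][37-60 FREE]
Op 5: b = realloc(b, 22) -> b = 37; heap: [0-9 FREE][10-36 ALLOC][37-58 ALLOC][59-60 FREE]
Op 6: c = malloc(19) -> c = NULL; heap: [0-9 FREE][10-36 ALLOC][37-58 ALLOC][59-60 FREE]
Op 7: free(b) -> (freed b); heap: [0-9 FREE][10-36 ALLOC][37-60 FREE]
Op 8: d = malloc(9) -> d = 0; heap: [0-8 ALLOC][9-9 FREE][10-36 ALLOC][37-60 FREE]
malloc(1): first-fit scan over [0-8 ALLOC][9-9 FREE][10-36 ALLOC][37-60 FREE] -> 9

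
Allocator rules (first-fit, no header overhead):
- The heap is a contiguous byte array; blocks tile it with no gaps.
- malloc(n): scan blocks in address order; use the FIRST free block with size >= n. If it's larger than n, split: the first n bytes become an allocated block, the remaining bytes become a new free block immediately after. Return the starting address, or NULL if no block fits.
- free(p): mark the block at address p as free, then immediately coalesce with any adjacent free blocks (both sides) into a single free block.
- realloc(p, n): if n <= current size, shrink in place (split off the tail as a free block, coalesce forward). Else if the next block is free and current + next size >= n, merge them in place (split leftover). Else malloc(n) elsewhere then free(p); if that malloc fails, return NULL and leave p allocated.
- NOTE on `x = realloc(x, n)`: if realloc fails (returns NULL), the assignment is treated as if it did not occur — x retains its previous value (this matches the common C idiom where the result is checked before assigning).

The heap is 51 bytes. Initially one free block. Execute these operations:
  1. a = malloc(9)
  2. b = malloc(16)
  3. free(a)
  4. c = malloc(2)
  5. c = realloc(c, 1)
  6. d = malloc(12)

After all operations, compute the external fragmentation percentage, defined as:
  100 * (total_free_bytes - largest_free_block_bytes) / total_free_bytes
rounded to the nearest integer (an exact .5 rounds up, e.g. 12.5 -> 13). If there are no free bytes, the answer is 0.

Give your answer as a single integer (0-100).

Answer: 36

Derivation:
Op 1: a = malloc(9) -> a = 0; heap: [0-8 ALLOC][9-50 FREE]
Op 2: b = malloc(16) -> b = 9; heap: [0-8 ALLOC][9-24 ALLOC][25-50 FREE]
Op 3: free(a) -> (freed a); heap: [0-8 FREE][9-24 ALLOC][25-50 FREE]
Op 4: c = malloc(2) -> c = 0; heap: [0-1 ALLOC][2-8 FREE][9-24 ALLOC][25-50 FREE]
Op 5: c = realloc(c, 1) -> c = 0; heap: [0-0 ALLOC][1-8 FREE][9-24 ALLOC][25-50 FREE]
Op 6: d = malloc(12) -> d = 25; heap: [0-0 ALLOC][1-8 FREE][9-24 ALLOC][25-36 ALLOC][37-50 FREE]
Free blocks: [8 14] total_free=22 largest=14 -> 100*(22-14)/22 = 800/22 ≈ 36.364 -> rounds to 36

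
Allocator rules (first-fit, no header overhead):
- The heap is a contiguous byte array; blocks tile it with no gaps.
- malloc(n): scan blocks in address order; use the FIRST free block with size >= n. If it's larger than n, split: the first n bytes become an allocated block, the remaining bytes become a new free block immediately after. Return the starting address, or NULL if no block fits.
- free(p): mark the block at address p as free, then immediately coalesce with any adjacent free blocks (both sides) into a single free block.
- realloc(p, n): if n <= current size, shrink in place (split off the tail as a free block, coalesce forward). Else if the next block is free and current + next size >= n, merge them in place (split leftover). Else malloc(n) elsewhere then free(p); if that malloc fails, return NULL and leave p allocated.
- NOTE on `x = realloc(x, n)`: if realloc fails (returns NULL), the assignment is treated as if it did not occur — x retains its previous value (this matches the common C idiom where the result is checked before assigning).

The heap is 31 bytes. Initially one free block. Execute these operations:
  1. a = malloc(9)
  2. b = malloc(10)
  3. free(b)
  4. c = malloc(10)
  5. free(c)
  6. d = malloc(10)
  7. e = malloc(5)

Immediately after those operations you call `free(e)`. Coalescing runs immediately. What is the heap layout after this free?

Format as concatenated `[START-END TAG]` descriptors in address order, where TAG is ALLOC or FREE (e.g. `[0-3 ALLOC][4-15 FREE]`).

Op 1: a = malloc(9) -> a = 0; heap: [0-8 ALLOC][9-30 FREE]
Op 2: b = malloc(10) -> b = 9; heap: [0-8 ALLOC][9-18 ALLOC][19-30 FREE]
Op 3: free(b) -> (freed b); heap: [0-8 ALLOC][9-30 FREE]
Op 4: c = malloc(10) -> c = 9; heap: [0-8 ALLOC][9-18 ALLOC][19-30 FREE]
Op 5: free(c) -> (freed c); heap: [0-8 ALLOC][9-30 FREE]
Op 6: d = malloc(10) -> d = 9; heap: [0-8 ALLOC][9-18 ALLOC][19-30 FREE]
Op 7: e = malloc(5) -> e = 19; heap: [0-8 ALLOC][9-18 ALLOC][19-23 ALLOC][24-30 FREE]
free(e): e = 19 -> block [19-23 ALLOC]; mark free, coalesce with adjacent free neighbors -> [0-8 ALLOC][9-18 ALLOC][19-30 FREE]

Answer: [0-8 ALLOC][9-18 ALLOC][19-30 FREE]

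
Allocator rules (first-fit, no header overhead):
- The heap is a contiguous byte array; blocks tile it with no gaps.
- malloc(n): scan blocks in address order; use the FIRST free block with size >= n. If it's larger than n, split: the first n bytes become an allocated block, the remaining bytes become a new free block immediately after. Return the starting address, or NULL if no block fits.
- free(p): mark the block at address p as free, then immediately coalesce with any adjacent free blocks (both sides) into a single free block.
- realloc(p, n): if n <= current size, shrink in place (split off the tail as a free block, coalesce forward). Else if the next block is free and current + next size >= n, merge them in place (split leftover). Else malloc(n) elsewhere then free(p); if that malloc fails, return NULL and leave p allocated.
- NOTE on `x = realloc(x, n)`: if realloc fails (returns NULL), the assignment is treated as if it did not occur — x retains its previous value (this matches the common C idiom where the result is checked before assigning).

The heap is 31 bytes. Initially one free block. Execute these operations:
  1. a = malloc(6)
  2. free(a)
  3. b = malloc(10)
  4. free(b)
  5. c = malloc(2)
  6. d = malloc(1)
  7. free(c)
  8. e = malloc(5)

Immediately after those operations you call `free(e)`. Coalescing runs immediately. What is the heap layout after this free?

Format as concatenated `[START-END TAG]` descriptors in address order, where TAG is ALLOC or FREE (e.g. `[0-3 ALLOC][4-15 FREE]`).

Op 1: a = malloc(6) -> a = 0; heap: [0-5 ALLOC][6-30 FREE]
Op 2: free(a) -> (freed a); heap: [0-30 FREE]
Op 3: b = malloc(10) -> b = 0; heap: [0-9 ALLOC][10-30 FREE]
Op 4: free(b) -> (freed b); heap: [0-30 FREE]
Op 5: c = malloc(2) -> c = 0; heap: [0-1 ALLOC][2-30 FREE]
Op 6: d = malloc(1) -> d = 2; heap: [0-1 ALLOC][2-2 ALLOC][3-30 FREE]
Op 7: free(c) -> (freed c); heap: [0-1 FREE][2-2 ALLOC][3-30 FREE]
Op 8: e = malloc(5) -> e = 3; heap: [0-1 FREE][2-2 ALLOC][3-7 ALLOC][8-30 FREE]
free(e): e = 3 -> block [3-7 ALLOC]; mark free, coalesce with adjacent free neighbors -> [0-1 FREE][2-2 ALLOC][3-30 FREE]

Answer: [0-1 FREE][2-2 ALLOC][3-30 FREE]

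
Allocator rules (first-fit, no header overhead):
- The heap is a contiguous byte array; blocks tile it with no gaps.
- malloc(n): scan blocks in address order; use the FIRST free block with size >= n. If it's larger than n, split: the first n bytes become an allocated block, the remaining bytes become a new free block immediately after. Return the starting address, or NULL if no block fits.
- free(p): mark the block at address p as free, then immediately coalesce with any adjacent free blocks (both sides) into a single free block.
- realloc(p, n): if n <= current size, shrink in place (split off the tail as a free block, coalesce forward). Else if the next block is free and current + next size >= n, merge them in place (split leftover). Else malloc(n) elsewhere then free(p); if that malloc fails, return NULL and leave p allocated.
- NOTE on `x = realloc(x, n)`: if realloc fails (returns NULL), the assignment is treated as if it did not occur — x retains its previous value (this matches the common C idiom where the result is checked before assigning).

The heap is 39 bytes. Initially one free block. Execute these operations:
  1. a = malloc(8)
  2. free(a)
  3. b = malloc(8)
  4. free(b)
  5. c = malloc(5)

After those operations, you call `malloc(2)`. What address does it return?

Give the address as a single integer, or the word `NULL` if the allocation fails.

Op 1: a = malloc(8) -> a = 0; heap: [0-7 ALLOC][8-38 FREE]
Op 2: free(a) -> (freed a); heap: [0-38 FREE]
Op 3: b = malloc(8) -> b = 0; heap: [0-7 ALLOC][8-38 FREE]
Op 4: free(b) -> (freed b); heap: [0-38 FREE]
Op 5: c = malloc(5) -> c = 0; heap: [0-4 ALLOC][5-38 FREE]
malloc(2): first-fit scan over [0-4 ALLOC][5-38 FREE] -> 5

Answer: 5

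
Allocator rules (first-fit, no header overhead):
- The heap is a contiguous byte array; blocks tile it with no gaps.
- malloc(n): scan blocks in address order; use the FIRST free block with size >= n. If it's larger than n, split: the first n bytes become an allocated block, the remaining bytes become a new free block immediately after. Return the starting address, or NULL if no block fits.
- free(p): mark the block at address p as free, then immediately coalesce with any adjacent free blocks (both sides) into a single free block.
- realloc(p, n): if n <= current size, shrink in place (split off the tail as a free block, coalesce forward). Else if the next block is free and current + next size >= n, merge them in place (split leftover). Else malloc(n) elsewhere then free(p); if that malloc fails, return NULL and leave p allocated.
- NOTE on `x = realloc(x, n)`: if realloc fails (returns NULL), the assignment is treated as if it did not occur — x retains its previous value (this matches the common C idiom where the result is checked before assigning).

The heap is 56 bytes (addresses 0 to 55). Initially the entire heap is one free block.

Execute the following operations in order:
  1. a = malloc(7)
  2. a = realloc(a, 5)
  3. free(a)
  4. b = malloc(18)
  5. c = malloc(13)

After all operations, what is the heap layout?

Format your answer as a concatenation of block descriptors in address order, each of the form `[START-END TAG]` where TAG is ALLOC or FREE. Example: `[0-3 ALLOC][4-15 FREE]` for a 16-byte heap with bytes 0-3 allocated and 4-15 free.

Op 1: a = malloc(7) -> a = 0; heap: [0-6 ALLOC][7-55 FREE]
Op 2: a = realloc(a, 5) -> a = 0; heap: [0-4 ALLOC][5-55 FREE]
Op 3: free(a) -> (freed a); heap: [0-55 FREE]
Op 4: b = malloc(18) -> b = 0; heap: [0-17 ALLOC][18-55 FREE]
Op 5: c = malloc(13) -> c = 18; heap: [0-17 ALLOC][18-30 ALLOC][31-55 FREE]

Answer: [0-17 ALLOC][18-30 ALLOC][31-55 FREE]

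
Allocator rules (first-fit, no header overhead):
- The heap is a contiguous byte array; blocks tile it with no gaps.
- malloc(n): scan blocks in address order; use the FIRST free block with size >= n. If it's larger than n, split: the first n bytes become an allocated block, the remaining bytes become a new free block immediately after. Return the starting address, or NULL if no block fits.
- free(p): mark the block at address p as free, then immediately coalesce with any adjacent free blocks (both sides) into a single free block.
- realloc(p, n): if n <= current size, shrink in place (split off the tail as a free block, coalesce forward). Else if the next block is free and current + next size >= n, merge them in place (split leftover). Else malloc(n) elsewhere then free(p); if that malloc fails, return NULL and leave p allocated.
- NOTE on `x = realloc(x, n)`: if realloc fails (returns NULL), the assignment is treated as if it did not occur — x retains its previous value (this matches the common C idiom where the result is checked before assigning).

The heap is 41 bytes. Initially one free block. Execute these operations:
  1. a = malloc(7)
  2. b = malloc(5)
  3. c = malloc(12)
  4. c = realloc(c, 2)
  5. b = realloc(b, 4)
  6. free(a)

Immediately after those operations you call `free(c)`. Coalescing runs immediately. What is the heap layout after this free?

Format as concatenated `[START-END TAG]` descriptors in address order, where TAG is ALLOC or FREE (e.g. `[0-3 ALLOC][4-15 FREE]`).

Op 1: a = malloc(7) -> a = 0; heap: [0-6 ALLOC][7-40 FREE]
Op 2: b = malloc(5) -> b = 7; heap: [0-6 ALLOC][7-11 ALLOC][12-40 FREE]
Op 3: c = malloc(12) -> c = 12; heap: [0-6 ALLOC][7-11 ALLOC][12-23 ALLOC][24-40 FREE]
Op 4: c = realloc(c, 2) -> c = 12; heap: [0-6 ALLOC][7-11 ALLOC][12-13 ALLOC][14-40 FREE]
Op 5: b = realloc(b, 4) -> b = 7; heap: [0-6 ALLOC][7-10 ALLOC][11-11 FREE][12-13 ALLOC][14-40 FREE]
Op 6: free(a) -> (freed a); heap: [0-6 FREE][7-10 ALLOC][11-11 FREE][12-13 ALLOC][14-40 FREE]
free(c): c = 12 -> block [12-13 ALLOC]; mark free, coalesce with adjacent free neighbors -> [0-6 FREE][7-10 ALLOC][11-40 FREE]

Answer: [0-6 FREE][7-10 ALLOC][11-40 FREE]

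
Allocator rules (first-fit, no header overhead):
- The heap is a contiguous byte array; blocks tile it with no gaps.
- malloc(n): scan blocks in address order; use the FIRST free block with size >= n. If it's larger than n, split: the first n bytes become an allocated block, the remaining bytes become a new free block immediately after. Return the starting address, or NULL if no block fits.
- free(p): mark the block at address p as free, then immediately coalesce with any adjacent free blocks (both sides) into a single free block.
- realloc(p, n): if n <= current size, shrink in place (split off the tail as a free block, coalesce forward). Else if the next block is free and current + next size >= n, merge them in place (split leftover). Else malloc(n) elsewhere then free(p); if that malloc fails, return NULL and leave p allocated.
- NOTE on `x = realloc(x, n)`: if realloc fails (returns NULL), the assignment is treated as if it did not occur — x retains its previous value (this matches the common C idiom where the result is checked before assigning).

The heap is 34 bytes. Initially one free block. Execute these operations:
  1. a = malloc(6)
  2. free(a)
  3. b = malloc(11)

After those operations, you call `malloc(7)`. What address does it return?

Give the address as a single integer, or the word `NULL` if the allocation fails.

Answer: 11

Derivation:
Op 1: a = malloc(6) -> a = 0; heap: [0-5 ALLOC][6-33 FREE]
Op 2: free(a) -> (freed a); heap: [0-33 FREE]
Op 3: b = malloc(11) -> b = 0; heap: [0-10 ALLOC][11-33 FREE]
malloc(7): first-fit scan over [0-10 ALLOC][11-33 FREE] -> 11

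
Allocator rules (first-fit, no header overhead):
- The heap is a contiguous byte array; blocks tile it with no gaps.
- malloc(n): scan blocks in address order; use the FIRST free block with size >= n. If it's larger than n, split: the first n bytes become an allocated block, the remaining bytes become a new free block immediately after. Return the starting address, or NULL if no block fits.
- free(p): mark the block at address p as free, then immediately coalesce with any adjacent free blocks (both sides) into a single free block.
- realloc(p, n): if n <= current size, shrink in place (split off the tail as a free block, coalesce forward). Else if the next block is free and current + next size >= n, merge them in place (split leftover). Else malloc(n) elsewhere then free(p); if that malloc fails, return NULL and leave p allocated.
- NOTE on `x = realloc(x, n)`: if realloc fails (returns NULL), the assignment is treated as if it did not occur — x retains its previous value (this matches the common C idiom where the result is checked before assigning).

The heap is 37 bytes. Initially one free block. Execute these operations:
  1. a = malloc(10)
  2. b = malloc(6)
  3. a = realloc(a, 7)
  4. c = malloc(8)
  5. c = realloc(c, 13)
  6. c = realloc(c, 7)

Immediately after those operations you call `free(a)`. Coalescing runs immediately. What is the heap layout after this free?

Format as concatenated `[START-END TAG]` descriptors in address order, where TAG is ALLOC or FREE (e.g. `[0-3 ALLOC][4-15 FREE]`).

Answer: [0-9 FREE][10-15 ALLOC][16-22 ALLOC][23-36 FREE]

Derivation:
Op 1: a = malloc(10) -> a = 0; heap: [0-9 ALLOC][10-36 FREE]
Op 2: b = malloc(6) -> b = 10; heap: [0-9 ALLOC][10-15 ALLOC][16-36 FREE]
Op 3: a = realloc(a, 7) -> a = 0; heap: [0-6 ALLOC][7-9 FREE][10-15 ALLOC][16-36 FREE]
Op 4: c = malloc(8) -> c = 16; heap: [0-6 ALLOC][7-9 FREE][10-15 ALLOC][16-23 ALLOC][24-36 FREE]
Op 5: c = realloc(c, 13) -> c = 16; heap: [0-6 ALLOC][7-9 FREE][10-15 ALLOC][16-28 ALLOC][29-36 FREE]
Op 6: c = realloc(c, 7) -> c = 16; heap: [0-6 ALLOC][7-9 FREE][10-15 ALLOC][16-22 ALLOC][23-36 FREE]
free(a): a = 0 -> block [0-6 ALLOC]; mark free, coalesce with adjacent free neighbors -> [0-9 FREE][10-15 ALLOC][16-22 ALLOC][23-36 FREE]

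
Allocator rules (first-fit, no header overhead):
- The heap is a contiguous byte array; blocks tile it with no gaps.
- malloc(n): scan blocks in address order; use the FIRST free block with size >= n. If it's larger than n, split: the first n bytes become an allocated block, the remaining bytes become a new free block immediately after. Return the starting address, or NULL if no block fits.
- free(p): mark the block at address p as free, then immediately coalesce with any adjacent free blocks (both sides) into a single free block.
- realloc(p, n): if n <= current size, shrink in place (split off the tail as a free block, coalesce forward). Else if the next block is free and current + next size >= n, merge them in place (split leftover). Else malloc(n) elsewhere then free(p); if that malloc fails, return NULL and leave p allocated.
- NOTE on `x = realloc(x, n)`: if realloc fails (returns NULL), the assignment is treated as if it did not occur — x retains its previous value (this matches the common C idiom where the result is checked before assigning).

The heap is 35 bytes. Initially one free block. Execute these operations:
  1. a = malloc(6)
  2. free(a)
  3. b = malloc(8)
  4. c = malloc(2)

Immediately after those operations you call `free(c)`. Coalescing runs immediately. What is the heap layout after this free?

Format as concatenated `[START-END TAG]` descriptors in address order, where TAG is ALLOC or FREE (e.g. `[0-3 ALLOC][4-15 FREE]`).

Answer: [0-7 ALLOC][8-34 FREE]

Derivation:
Op 1: a = malloc(6) -> a = 0; heap: [0-5 ALLOC][6-34 FREE]
Op 2: free(a) -> (freed a); heap: [0-34 FREE]
Op 3: b = malloc(8) -> b = 0; heap: [0-7 ALLOC][8-34 FREE]
Op 4: c = malloc(2) -> c = 8; heap: [0-7 ALLOC][8-9 ALLOC][10-34 FREE]
free(c): c = 8 -> block [8-9 ALLOC]; mark free, coalesce with adjacent free neighbors -> [0-7 ALLOC][8-34 FREE]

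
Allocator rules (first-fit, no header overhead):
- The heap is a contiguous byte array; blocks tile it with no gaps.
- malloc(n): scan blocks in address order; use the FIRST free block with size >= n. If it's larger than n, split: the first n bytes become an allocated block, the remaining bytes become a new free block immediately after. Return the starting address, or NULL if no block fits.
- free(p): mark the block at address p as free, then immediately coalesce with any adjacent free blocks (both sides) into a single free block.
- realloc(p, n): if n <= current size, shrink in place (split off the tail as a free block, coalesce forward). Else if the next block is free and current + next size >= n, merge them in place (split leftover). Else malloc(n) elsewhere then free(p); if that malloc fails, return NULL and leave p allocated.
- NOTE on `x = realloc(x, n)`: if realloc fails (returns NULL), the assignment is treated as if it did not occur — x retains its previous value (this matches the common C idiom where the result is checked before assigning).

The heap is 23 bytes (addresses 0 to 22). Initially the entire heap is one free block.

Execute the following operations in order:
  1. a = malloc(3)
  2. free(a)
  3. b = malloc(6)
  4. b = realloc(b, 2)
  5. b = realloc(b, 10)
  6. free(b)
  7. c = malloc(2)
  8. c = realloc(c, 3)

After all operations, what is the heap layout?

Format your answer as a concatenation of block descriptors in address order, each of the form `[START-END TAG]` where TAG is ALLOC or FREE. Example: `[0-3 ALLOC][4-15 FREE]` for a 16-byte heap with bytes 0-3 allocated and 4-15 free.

Answer: [0-2 ALLOC][3-22 FREE]

Derivation:
Op 1: a = malloc(3) -> a = 0; heap: [0-2 ALLOC][3-22 FREE]
Op 2: free(a) -> (freed a); heap: [0-22 FREE]
Op 3: b = malloc(6) -> b = 0; heap: [0-5 ALLOC][6-22 FREE]
Op 4: b = realloc(b, 2) -> b = 0; heap: [0-1 ALLOC][2-22 FREE]
Op 5: b = realloc(b, 10) -> b = 0; heap: [0-9 ALLOC][10-22 FREE]
Op 6: free(b) -> (freed b); heap: [0-22 FREE]
Op 7: c = malloc(2) -> c = 0; heap: [0-1 ALLOC][2-22 FREE]
Op 8: c = realloc(c, 3) -> c = 0; heap: [0-2 ALLOC][3-22 FREE]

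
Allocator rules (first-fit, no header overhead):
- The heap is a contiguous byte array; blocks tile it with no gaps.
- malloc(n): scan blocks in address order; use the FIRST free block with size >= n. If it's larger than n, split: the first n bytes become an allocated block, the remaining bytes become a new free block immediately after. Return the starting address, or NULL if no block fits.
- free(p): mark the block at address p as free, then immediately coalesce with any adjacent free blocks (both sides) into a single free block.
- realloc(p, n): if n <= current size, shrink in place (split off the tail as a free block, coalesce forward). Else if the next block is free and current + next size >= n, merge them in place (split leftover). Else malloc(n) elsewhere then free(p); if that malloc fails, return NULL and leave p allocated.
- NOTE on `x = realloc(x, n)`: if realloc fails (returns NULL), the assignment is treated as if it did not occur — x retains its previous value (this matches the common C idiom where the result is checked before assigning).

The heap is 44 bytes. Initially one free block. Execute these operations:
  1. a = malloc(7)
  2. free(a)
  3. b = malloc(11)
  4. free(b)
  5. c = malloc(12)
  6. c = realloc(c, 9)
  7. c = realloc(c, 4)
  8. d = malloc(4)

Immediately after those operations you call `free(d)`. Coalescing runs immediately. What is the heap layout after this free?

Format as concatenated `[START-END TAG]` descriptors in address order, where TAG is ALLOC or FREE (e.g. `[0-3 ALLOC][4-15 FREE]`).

Answer: [0-3 ALLOC][4-43 FREE]

Derivation:
Op 1: a = malloc(7) -> a = 0; heap: [0-6 ALLOC][7-43 FREE]
Op 2: free(a) -> (freed a); heap: [0-43 FREE]
Op 3: b = malloc(11) -> b = 0; heap: [0-10 ALLOC][11-43 FREE]
Op 4: free(b) -> (freed b); heap: [0-43 FREE]
Op 5: c = malloc(12) -> c = 0; heap: [0-11 ALLOC][12-43 FREE]
Op 6: c = realloc(c, 9) -> c = 0; heap: [0-8 ALLOC][9-43 FREE]
Op 7: c = realloc(c, 4) -> c = 0; heap: [0-3 ALLOC][4-43 FREE]
Op 8: d = malloc(4) -> d = 4; heap: [0-3 ALLOC][4-7 ALLOC][8-43 FREE]
free(d): d = 4 -> block [4-7 ALLOC]; mark free, coalesce with adjacent free neighbors -> [0-3 ALLOC][4-43 FREE]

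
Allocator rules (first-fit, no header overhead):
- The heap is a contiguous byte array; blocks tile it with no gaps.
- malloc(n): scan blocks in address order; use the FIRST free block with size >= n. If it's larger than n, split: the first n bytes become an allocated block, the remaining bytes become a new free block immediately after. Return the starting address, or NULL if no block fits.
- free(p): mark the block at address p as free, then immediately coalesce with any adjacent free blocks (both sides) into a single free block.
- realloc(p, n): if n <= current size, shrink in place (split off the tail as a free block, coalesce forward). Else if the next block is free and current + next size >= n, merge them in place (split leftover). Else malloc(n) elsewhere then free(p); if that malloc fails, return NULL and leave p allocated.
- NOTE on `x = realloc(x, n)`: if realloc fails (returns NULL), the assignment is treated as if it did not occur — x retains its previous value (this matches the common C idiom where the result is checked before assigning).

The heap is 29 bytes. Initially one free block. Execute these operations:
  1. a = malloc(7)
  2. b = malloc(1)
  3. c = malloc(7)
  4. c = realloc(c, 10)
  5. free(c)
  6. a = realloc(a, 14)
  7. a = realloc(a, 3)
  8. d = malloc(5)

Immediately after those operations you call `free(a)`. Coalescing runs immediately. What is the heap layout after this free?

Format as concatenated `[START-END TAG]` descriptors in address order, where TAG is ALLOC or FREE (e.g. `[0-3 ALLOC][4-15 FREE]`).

Answer: [0-4 ALLOC][5-6 FREE][7-7 ALLOC][8-28 FREE]

Derivation:
Op 1: a = malloc(7) -> a = 0; heap: [0-6 ALLOC][7-28 FREE]
Op 2: b = malloc(1) -> b = 7; heap: [0-6 ALLOC][7-7 ALLOC][8-28 FREE]
Op 3: c = malloc(7) -> c = 8; heap: [0-6 ALLOC][7-7 ALLOC][8-14 ALLOC][15-28 FREE]
Op 4: c = realloc(c, 10) -> c = 8; heap: [0-6 ALLOC][7-7 ALLOC][8-17 ALLOC][18-28 FREE]
Op 5: free(c) -> (freed c); heap: [0-6 ALLOC][7-7 ALLOC][8-28 FREE]
Op 6: a = realloc(a, 14) -> a = 8; heap: [0-6 FREE][7-7 ALLOC][8-21 ALLOC][22-28 FREE]
Op 7: a = realloc(a, 3) -> a = 8; heap: [0-6 FREE][7-7 ALLOC][8-10 ALLOC][11-28 FREE]
Op 8: d = malloc(5) -> d = 0; heap: [0-4 ALLOC][5-6 FREE][7-7 ALLOC][8-10 ALLOC][11-28 FREE]
free(a): a = 8 -> block [8-10 ALLOC]; mark free, coalesce with adjacent free neighbors -> [0-4 ALLOC][5-6 FREE][7-7 ALLOC][8-28 FREE]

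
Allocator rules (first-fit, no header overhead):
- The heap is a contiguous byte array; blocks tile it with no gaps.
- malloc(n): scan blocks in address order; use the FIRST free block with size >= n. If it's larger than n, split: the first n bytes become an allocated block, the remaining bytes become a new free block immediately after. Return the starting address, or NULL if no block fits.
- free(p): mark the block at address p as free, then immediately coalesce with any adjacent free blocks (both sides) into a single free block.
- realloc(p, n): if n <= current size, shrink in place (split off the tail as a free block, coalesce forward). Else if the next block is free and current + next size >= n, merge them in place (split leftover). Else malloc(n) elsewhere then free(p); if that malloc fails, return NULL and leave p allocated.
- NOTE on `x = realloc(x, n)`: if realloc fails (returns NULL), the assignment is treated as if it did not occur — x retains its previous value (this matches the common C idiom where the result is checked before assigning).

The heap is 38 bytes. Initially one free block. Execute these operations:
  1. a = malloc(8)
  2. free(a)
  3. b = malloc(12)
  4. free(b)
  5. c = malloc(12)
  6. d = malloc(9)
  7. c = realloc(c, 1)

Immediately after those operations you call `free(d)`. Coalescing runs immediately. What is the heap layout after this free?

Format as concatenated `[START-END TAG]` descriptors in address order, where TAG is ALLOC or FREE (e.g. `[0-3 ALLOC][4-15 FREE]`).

Op 1: a = malloc(8) -> a = 0; heap: [0-7 ALLOC][8-37 FREE]
Op 2: free(a) -> (freed a); heap: [0-37 FREE]
Op 3: b = malloc(12) -> b = 0; heap: [0-11 ALLOC][12-37 FREE]
Op 4: free(b) -> (freed b); heap: [0-37 FREE]
Op 5: c = malloc(12) -> c = 0; heap: [0-11 ALLOC][12-37 FREE]
Op 6: d = malloc(9) -> d = 12; heap: [0-11 ALLOC][12-20 ALLOC][21-37 FREE]
Op 7: c = realloc(c, 1) -> c = 0; heap: [0-0 ALLOC][1-11 FREE][12-20 ALLOC][21-37 FREE]
free(d): d = 12 -> block [12-20 ALLOC]; mark free, coalesce with adjacent free neighbors -> [0-0 ALLOC][1-37 FREE]

Answer: [0-0 ALLOC][1-37 FREE]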